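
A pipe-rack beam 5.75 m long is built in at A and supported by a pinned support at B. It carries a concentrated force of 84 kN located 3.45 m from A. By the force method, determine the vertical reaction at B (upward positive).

Remove the prop at B; the released (primary) structure is a cantilever built in at A.
Downward deflection at the released point B due to the loads:
  point load 84 at a = 3.45: Pa²(3L − a)/(6EI) = 2300/EI
Tip deflection under a unit load at B: L³/(3EI) = 63.37/EI.
Compatibility at B: δ_0 − R_B·δ_{BB} = 0, so R_B = 2300/63.37 = 36.29 kN.

R_B = 36.29 kN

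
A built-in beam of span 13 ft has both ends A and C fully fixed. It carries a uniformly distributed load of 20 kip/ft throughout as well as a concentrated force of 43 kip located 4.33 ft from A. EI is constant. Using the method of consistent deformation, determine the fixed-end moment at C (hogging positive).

Take the two fixed-end moments M_A, M_C as redundants; the released structure is the simple span AC.
Simple-span end rotations at A and C under the given loads:
  at A: UDL 20: wL³/(24EI) = 1831/EI
  at C: UDL 20: wL³/(24EI) = 1831/EI
  at A: point load 43 at a = 4.33: Pab(L + b)/(6LEI) = 448.5/EI
  at C: point load 43 at a = 4.33: Pab(L + a)/(6LEI) = 358.7/EI
  θ_A0 = 2279/EI,  θ_C0 = 2189/EI
Flexibility coefficients: a unit moment at one end gives L/(3EI) there and L/(6EI) at the far end, so f₁₁ = f₂₂ = 4.333/EI and f₁₂ = f₂₁ = 2.167/EI.
Compatibility — zero rotation at each built-in end:
  4.333 M_A + 2.167 M_C = 2279
  2.167 M_A + 4.333 M_C = 2189
Solving the pair gives M_A = 364.5 kip·ft and M_C = 323 kip·ft (hogging).

M_C = 323 kip·ft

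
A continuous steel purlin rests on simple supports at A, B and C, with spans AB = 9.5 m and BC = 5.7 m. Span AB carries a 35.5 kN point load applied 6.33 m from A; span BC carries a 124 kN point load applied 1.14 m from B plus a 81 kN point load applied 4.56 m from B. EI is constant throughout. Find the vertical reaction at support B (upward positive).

Insert a hinge at B; M_B is the redundant, and each span becomes simply supported.
Discontinuity in slope at B on the released structure — sum the simple-span end rotations:
  span AB: point load 35.5 at a = 6.33: Pab(L + a)/(6LEI) = 197.8/EI
  span BC: point load 124 at a = 1.14: Pab(L + b)/(6LEI) = 193.4/EI
  span BC: point load 81 at a = 4.56: Pab(L + b)/(6LEI) = 84.21/EI
  relative rotation θ_0 = (197.8 + 277.6)/EI = 475.4/EI
A unit hogging moment at B produces rotation L₁/(3EI) + L₂/(3EI) = 5.067/EI.
Compatibility: M_B·(L₁+L₂)/(3EI) = θ_0, giving M_B = 93.83 kN·m (hogging).
Span AB, ΣM about A with M_B applied at B: R_B^{AB}·9.5 = 224.7 + 93.83, so R_B^{AB} = 33.53 kN and R_A = 35.5 − 33.53 = 1.968 kN.
Span BC, ΣM about C: R_B^{BC}·5.7 = 657.8 + 93.83, so R_B^{BC} = 131.9 kN and R_C = 205 − 131.9 = 73.14 kN.
R_B = 33.53 + 131.9 = 165.4 kN.

R_B = 165.4 kN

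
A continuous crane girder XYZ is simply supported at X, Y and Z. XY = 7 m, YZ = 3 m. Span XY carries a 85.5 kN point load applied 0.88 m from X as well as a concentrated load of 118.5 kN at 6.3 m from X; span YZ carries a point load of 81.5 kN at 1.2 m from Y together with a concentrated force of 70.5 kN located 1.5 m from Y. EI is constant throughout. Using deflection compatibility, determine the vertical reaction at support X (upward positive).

Release continuity at Y by inserting a hinge; the redundant is the internal moment M_Y. The primary structure is two simply-supported spans XY and YZ.
Discontinuity in slope at Y on the released structure — sum the simple-span end rotations:
  span XY: point load 85.5 at a = 0.88: Pab(L + a)/(6LEI) = 86.39/EI
  span XY: point load 118.5 at a = 6.3: Pab(L + a)/(6LEI) = 165.5/EI
  span YZ: point load 81.5 at a = 1.2: Pab(L + b)/(6LEI) = 46.94/EI
  span YZ: point load 70.5 at a = 1.5: Pab(L + b)/(6LEI) = 39.66/EI
  relative rotation θ_0 = (251.9 + 86.6)/EI = 338.5/EI
A unit hogging moment at Y produces rotation L₁/(3EI) + L₂/(3EI) = 3.333/EI.
Compatibility: M_Y·(L₁+L₂)/(3EI) = θ_0, giving M_Y = 101.5 kN·m (hogging).
Span XY, ΣM about X with M_Y applied at Y: R_Y^{XY}·7 = 821.8 + 101.5, so R_Y^{XY} = 131.9 kN and R_X = 204 − 131.9 = 72.1 kN.

R_X = 72.1 kN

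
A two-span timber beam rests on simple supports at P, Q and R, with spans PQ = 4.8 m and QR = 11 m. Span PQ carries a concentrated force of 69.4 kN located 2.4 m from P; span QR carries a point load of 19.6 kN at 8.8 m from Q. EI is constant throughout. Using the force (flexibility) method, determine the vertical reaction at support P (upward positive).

R_P = 27.74 kN

Insert a hinge at Q; M_Q is the redundant, and each span becomes simply supported.
Discontinuity in slope at Q on the released structure — sum the simple-span end rotations:
  span PQ: point load 69.4 at a = 2.4: Pab(L + a)/(6LEI) = 99.94/EI
  span QR: point load 19.6 at a = 8.8: Pab(L + b)/(6LEI) = 75.89/EI
  relative rotation θ_0 = (99.94 + 75.89)/EI = 175.8/EI
A unit hogging moment at Q produces rotation L₁/(3EI) + L₂/(3EI) = 5.267/EI.
Slope continuity at Q: θ_0 = M_Q·5.267/EI, so M_Q = 175.8/5.267 = 33.38 kN·m (hogging).
Span PQ, ΣM about P with M_Q applied at Q: R_Q^{PQ}·4.8 = 166.6 + 33.38, so R_Q^{PQ} = 41.66 kN and R_P = 69.4 − 41.66 = 27.74 kN.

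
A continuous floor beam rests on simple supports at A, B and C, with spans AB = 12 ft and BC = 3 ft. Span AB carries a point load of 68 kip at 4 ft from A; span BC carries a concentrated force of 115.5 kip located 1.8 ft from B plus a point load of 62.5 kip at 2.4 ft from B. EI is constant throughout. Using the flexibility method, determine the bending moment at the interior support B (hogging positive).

M_B = 112 kip·ft

Take M_B as the redundant. Released structure: two simple spans AB and BC with a hinge at B.
End slopes at the hinge B, treating each span as simply supported:
  span AB: point load 68 at a = 4: Pab(L + a)/(6LEI) = 483.6/EI
  span BC: point load 115.5 at a = 1.8: Pab(L + b)/(6LEI) = 58.21/EI
  span BC: point load 62.5 at a = 2.4: Pab(L + b)/(6LEI) = 18/EI
  relative rotation θ_0 = (483.6 + 76.21)/EI = 559.8/EI
A unit hogging moment at B produces rotation L₁/(3EI) + L₂/(3EI) = 5/EI.
Slope continuity at B: θ_0 = M_B·5/EI, so M_B = 559.8/5 = 112 kip·ft (hogging).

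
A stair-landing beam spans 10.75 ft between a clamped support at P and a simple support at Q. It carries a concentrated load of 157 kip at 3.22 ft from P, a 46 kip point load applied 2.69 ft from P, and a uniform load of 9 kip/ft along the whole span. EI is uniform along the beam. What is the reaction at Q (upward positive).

Remove the prop at Q; the released (primary) structure is a cantilever built in at P.
Primary-structure tip deflection at Q by superposition:
  point load 157 at a = 3.22: Pa²(3L − a)/(6EI) = 7876/EI
  point load 46 at a = 2.69: Pa²(3L − a)/(6EI) = 1640/EI
  UDL 9: wL⁴/(8EI) = 15024/EI
  δ_0 = 24540/EI
Tip deflection under a unit load at Q: L³/(3EI) = 414.1/EI.
The prop prevents deflection at Q: R_Q = δ_0/δ_{QQ} = 24540/414.1 = 59.26 kip.

R_Q = 59.26 kip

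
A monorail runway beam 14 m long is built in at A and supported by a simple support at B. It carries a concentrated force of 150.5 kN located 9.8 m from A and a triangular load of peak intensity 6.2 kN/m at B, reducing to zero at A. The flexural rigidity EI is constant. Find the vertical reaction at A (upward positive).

Remove the prop at B; the released (primary) structure is a cantilever built in at A.
Downward deflection at the released point B due to the loads:
  point load 150.5 at a = 9.8: Pa²(3L − a)/(6EI) = 77570/EI
  triangular load, peak 6.2 at the free end: 11w₀L⁴/(120EI) = 21833/EI
  δ_0 = 99403/EI
Tip deflection under a unit load at B: L³/(3EI) = 914.7/EI.
Compatibility at B: δ_0 − R_B·δ_{BB} = 0, so R_B = 99403/914.7 = 108.7 kN.
Vertical equilibrium: R_A = ΣP − R_B = 193.9 − 108.7 = 85.22 kN.

R_A = 85.22 kN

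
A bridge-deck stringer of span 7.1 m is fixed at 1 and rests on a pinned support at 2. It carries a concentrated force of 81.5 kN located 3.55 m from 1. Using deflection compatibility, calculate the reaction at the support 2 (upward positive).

Take the reaction at 2 as the redundant and release it; the primary structure is a cantilever fixed at 1.
Primary-structure tip deflection at 2 by superposition:
  point load 81.5 at a = 3.55: Pa²(3L − a)/(6EI) = 3039/EI
Flexibility coefficient — unit upward force at 2: δ_{22} = L³/(3EI) = 119.3/EI.
The prop prevents deflection at 2: R_2 = δ_0/δ_{22} = 3039/119.3 = 25.47 kN.

R_2 = 25.47 kN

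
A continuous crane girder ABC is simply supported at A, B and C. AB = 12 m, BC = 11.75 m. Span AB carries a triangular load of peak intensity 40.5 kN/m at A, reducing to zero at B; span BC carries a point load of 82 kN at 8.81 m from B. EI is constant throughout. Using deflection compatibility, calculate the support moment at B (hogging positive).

M_B = 227.8 kN·m

Insert a hinge at B; M_B is the redundant, and each span becomes simply supported.
Discontinuity in slope at B on the released structure — sum the simple-span end rotations:
  span AB: triangular load, peak 40.5: 7w₀L³/(360EI) = 1361/EI
  span BC: point load 82 at a = 8.81: Pab(L + b)/(6LEI) = 442.6/EI
  relative rotation θ_0 = (1361 + 442.6)/EI = 1803/EI
A unit hogging moment at B produces rotation L₁/(3EI) + L₂/(3EI) = 7.917/EI.
Slope continuity at B: θ_0 = M_B·7.917/EI, so M_B = 1803/7.917 = 227.8 kN·m (hogging).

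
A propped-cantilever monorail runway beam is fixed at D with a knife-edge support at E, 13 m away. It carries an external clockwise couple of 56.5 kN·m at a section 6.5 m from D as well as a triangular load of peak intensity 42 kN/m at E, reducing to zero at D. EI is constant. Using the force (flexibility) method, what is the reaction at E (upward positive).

R_E = 155 kN

Take the reaction at E as the redundant and release it; the primary structure is a cantilever fixed at D.
Primary-structure tip deflection at E by superposition:
  clockwise couple 56.5 at a = 6.5: M₀a(2L − a)/(2EI) = 3581/EI
  triangular load, peak 42 at the free end: 11w₀L⁴/(120EI) = 109960/EI
  δ_0 = 113541/EI
Flexibility coefficient — unit upward force at E: δ_{EE} = L³/(3EI) = 732.3/EI.
The prop prevents deflection at E: R_E = δ_0/δ_{EE} = 113541/732.3 = 155 kN.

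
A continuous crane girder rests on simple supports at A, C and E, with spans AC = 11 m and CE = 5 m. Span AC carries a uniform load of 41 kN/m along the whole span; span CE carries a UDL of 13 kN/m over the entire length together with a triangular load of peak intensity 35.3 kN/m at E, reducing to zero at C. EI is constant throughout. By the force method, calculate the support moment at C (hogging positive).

M_C = 455.1 kN·m

Release continuity at C by inserting a hinge; the redundant is the internal moment M_C. The primary structure is two simply-supported spans AC and CE.
Discontinuity in slope at C on the released structure — sum the simple-span end rotations:
  span AC: UDL 41: wL³/(24EI) = 2274/EI
  span CE: UDL 13: wL³/(24EI) = 67.71/EI
  span CE: triangular load, peak 35.3: 7w₀L³/(360EI) = 85.8/EI
  relative rotation θ_0 = (2274 + 153.5)/EI = 2427/EI
A unit hogging moment at C produces rotation L₁/(3EI) + L₂/(3EI) = 5.333/EI.
Slope continuity at C: θ_0 = M_C·5.333/EI, so M_C = 2427/5.333 = 455.1 kN·m (hogging).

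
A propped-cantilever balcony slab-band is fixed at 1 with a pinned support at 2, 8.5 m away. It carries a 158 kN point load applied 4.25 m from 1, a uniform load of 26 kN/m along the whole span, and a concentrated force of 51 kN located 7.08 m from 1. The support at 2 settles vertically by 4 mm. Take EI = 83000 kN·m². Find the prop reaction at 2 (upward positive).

Remove the prop at 2; the released (primary) structure is a cantilever built in at 1.
Free-end deflection of the primary structure under the applied loading (downward +):
  point load 158 at a = 4.25: Pa²(3L − a)/(6EI) = 10107/EI
  UDL 26: wL⁴/(8EI) = 16965/EI
  point load 51 at a = 7.08: Pa²(3L − a)/(6EI) = 7848/EI
  δ_0 = 34921/EI
Flexibility coefficient — unit upward force at 2: δ_{22} = L³/(3EI) = 204.7/EI.
With EI = 83000 kN·m²: δ_0 = 0.42073 m and δ_{22} = 0.002466 m/kN.
Compatibility — the beam at 2 must follow the support down by 0.004 m: δ_0 − R_2·δ_{22} = 0.004, so R_2 = (0.42073 − 0.004)/0.002466 = 169 kN.

R_2 = 169 kN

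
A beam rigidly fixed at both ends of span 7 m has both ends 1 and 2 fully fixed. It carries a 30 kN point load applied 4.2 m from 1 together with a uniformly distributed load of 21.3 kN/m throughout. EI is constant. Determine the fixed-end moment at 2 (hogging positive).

Release both end moments; the primary structure is a simply-supported span 12 with redundants M_1 and M_2.
On the primary (simply-supported) span, the end slopes from the loading are:
  at 1: point load 30 at a = 4.2: Pab(L + b)/(6LEI) = 82.32/EI
  at 2: point load 30 at a = 4.2: Pab(L + a)/(6LEI) = 94.08/EI
  at 1: UDL 21.3: wL³/(24EI) = 304.4/EI
  at 2: UDL 21.3: wL³/(24EI) = 304.4/EI
  θ_10 = 386.7/EI,  θ_20 = 398.5/EI
Flexibility coefficients: a unit moment at one end gives L/(3EI) there and L/(6EI) at the far end, so f₁₁ = f₂₂ = 2.333/EI and f₁₂ = f₂₁ = 1.167/EI.
Compatibility — zero rotation at each built-in end:
  2.333 M_1 + 1.167 M_2 = 386.7
  1.167 M_1 + 2.333 M_2 = 398.5
Solving the pair gives M_1 = 107.1 kN·m and M_2 = 117.2 kN·m (hogging).

M_2 = 117.2 kN·m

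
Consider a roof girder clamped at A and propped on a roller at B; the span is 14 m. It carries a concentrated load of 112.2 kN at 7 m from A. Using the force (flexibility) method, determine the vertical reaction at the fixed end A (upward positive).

R_A = 77.14 kN

Release the roller at B. Primary structure: cantilever fixed at A.
Free-end deflection of the primary structure under the applied loading (downward +):
  point load 112.2 at a = 7: Pa²(3L − a)/(6EI) = 32070/EI
Tip deflection under a unit load at B: L³/(3EI) = 914.7/EI.
The prop prevents deflection at B: R_B = δ_0/δ_{BB} = 32070/914.7 = 35.06 kN.
Vertical equilibrium: R_A = ΣP − R_B = 112.2 − 35.06 = 77.14 kN.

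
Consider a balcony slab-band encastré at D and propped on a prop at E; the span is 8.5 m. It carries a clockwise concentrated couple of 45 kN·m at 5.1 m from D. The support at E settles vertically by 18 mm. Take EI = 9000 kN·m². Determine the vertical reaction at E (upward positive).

R_E = 5.879 kN

Remove the prop at E; the released (primary) structure is a cantilever built in at D.
Downward deflection at the released point E due to the loads:
  clockwise couple 45 at a = 5.1: M₀a(2L − a)/(2EI) = 1366/EI
Flexibility coefficient — unit upward force at E: δ_{EE} = L³/(3EI) = 204.7/EI.
With EI = 9000 kN·m²: δ_0 = 0.15172 m and δ_{EE} = 0.022745 m/kN.
Compatibility — the beam at E must follow the support down by 0.018 m: δ_0 − R_E·δ_{EE} = 0.018, so R_E = (0.15172 − 0.018)/0.022745 = 5.879 kN.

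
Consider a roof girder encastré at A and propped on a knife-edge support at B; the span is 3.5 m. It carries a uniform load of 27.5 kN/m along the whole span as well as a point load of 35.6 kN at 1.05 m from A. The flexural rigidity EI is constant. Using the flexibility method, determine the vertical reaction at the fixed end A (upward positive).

Release the roller at B. Primary structure: cantilever fixed at A.
Deflection at B on the released cantilever, summing each load's contribution:
  UDL 27.5: wL⁴/(8EI) = 515.8/EI
  point load 35.6 at a = 1.05: Pa²(3L − a)/(6EI) = 61.82/EI
  δ_0 = 577.7/EI
Tip deflection under a unit load at B: L³/(3EI) = 14.29/EI.
Compatibility at B: δ_0 − R_B·δ_{BB} = 0, so R_B = 577.7/14.29 = 40.42 kN.
Vertical equilibrium: R_A = ΣP − R_B = 131.8 − 40.42 = 91.43 kN.

R_A = 91.43 kN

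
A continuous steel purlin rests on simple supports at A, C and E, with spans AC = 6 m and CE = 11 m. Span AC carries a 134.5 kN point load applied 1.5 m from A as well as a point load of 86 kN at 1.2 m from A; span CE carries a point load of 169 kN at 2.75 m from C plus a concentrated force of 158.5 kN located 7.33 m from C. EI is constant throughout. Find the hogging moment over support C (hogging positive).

Release continuity at C by inserting a hinge; the redundant is the internal moment M_C. The primary structure is two simply-supported spans AC and CE.
Discontinuity in slope at C on the released structure — sum the simple-span end rotations:
  span AC: point load 134.5 at a = 1.5: Pab(L + a)/(6LEI) = 189.1/EI
  span AC: point load 86 at a = 1.2: Pab(L + a)/(6LEI) = 99.07/EI
  span CE: point load 169 at a = 2.75: Pab(L + b)/(6LEI) = 1118/EI
  span CE: point load 158.5 at a = 7.33: Pab(L + b)/(6LEI) = 947.7/EI
  relative rotation θ_0 = (288.2 + 2066)/EI = 2354/EI
A unit hogging moment at C produces rotation L₁/(3EI) + L₂/(3EI) = 5.667/EI.
Slope continuity at C: θ_0 = M_C·5.667/EI, so M_C = 2354/5.667 = 415.5 kN·m (hogging).

M_C = 415.5 kN·m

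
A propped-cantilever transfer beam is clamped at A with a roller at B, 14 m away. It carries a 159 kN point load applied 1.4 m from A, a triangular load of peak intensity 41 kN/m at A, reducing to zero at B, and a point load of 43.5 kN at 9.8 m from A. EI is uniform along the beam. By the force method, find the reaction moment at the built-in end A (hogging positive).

M_A = 809.2 kN·m

Release the roller at B. Primary structure: cantilever fixed at A.
Primary-structure tip deflection at B by superposition:
  point load 159 at a = 1.4: Pa²(3L − a)/(6EI) = 2109/EI
  triangular load, peak 41 at the fixed end: w₀L⁴/(30EI) = 52502/EI
  point load 43.5 at a = 9.8: Pa²(3L − a)/(6EI) = 22421/EI
  δ_0 = 77031/EI
Flexibility coefficient — unit upward force at B: δ_{BB} = L³/(3EI) = 914.7/EI.
Compatibility at B: δ_0 − R_B·δ_{BB} = 0, so R_B = 77031/914.7 = 84.22 kN.
Moment equilibrium about A: M_A = Σ(load moments about A) − R_B·L = 1988 − 84.22×14 = 809.2 kN·m.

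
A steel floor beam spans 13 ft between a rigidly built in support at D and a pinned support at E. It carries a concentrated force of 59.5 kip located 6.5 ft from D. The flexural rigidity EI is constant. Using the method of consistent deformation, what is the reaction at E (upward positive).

R_E = 18.59 kip

Choose R_E as the redundant. The primary structure is the cantilever fixed at D.
Primary-structure tip deflection at E by superposition:
  point load 59.5 at a = 6.5: Pa²(3L − a)/(6EI) = 13617/EI
Tip deflection under a unit load at E: L³/(3EI) = 732.3/EI.
The prop prevents deflection at E: R_E = δ_0/δ_{EE} = 13617/732.3 = 18.59 kip.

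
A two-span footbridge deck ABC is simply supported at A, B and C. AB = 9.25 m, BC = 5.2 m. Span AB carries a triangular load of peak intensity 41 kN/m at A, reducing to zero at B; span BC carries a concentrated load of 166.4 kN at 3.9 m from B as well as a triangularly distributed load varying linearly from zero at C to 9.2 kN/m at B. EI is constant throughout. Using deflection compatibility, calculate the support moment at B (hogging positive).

M_B = 173.5 kN·m

Insert a hinge at B; M_B is the redundant, and each span becomes simply supported.
End slopes at the hinge B, treating each span as simply supported:
  span AB: triangular load, peak 41: 7w₀L³/(360EI) = 631/EI
  span BC: point load 166.4 at a = 3.9: Pab(L + b)/(6LEI) = 175.8/EI
  span BC: triangular load, peak 9.2: w₀L³/(45EI) = 28.75/EI
  relative rotation θ_0 = (631 + 204.5)/EI = 835.5/EI
A unit hogging moment at B produces rotation L₁/(3EI) + L₂/(3EI) = 4.817/EI.
Compatibility: M_B·(L₁+L₂)/(3EI) = θ_0, giving M_B = 173.5 kN·m (hogging).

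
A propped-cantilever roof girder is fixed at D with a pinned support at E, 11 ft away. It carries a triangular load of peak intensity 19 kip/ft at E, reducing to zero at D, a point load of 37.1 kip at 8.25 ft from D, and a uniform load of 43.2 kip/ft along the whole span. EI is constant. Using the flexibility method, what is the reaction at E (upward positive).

Choose R_E as the redundant. The primary structure is the cantilever fixed at D.
Primary-structure tip deflection at E by superposition:
  triangular load, peak 19 at the free end: 11w₀L⁴/(120EI) = 25500/EI
  point load 37.1 at a = 8.25: Pa²(3L − a)/(6EI) = 10416/EI
  UDL 43.2: wL⁴/(8EI) = 79061/EI
  δ_0 = 114977/EI
Flexibility coefficient — unit upward force at E: δ_{EE} = L³/(3EI) = 443.7/EI.
The prop prevents deflection at E: R_E = δ_0/δ_{EE} = 114977/443.7 = 259.2 kip.

R_E = 259.2 kip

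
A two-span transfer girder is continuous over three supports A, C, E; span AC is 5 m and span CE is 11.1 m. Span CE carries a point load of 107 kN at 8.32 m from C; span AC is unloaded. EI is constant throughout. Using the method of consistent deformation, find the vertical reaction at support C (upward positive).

Insert a hinge at C; M_C is the redundant, and each span becomes simply supported.
End slopes at the hinge C, treating each span as simply supported:
  span CE: point load 107 at a = 8.32: Pab(L + b)/(6LEI) = 515.8/EI
  relative rotation θ_0 = (0 + 515.8)/EI = 515.8/EI
A unit hogging moment at C produces rotation L₁/(3EI) + L₂/(3EI) = 5.367/EI.
Compatibility: M_C·(L₁+L₂)/(3EI) = θ_0, giving M_C = 96.11 kN·m (hogging).
Span AC, ΣM about A with M_C applied at C: R_C^{AC}·5 = 0 + 96.11, so R_C^{AC} = 19.22 kN and R_A = 0 − 19.22 = -19.22 kN.
Span CE, ΣM about E: R_C^{CE}·11.1 = 297.5 + 96.11, so R_C^{CE} = 35.46 kN and R_E = 107 − 35.46 = 71.54 kN.
R_C = 19.22 + 35.46 = 54.68 kN.

R_C = 54.68 kN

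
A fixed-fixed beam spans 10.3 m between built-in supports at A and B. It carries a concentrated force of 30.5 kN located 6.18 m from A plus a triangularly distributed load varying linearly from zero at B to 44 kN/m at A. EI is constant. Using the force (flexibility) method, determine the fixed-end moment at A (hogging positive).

Release both end moments; the primary structure is a simply-supported span AB with redundants M_A and M_B.
Simple-span end rotations at A and B under the given loads:
  at A: point load 30.5 at a = 6.18: Pab(L + b)/(6LEI) = 181.2/EI
  at B: point load 30.5 at a = 6.18: Pab(L + a)/(6LEI) = 207.1/EI
  at A: triangular load, peak 44: w₀L³/(45EI) = 1068/EI
  at B: triangular load, peak 44: 7w₀L³/(360EI) = 934.9/EI
  θ_A0 = 1250/EI,  θ_B0 = 1142/EI
Flexibility coefficients: a unit moment at one end gives L/(3EI) there and L/(6EI) at the far end, so f₁₁ = f₂₂ = 3.433/EI and f₁₂ = f₂₁ = 1.717/EI.
Compatibility — zero rotation at each built-in end:
  3.433 M_A + 1.717 M_B = 1250
  1.717 M_A + 3.433 M_B = 1142
Solving the pair gives M_A = 263.6 kN·m and M_B = 200.8 kN·m (hogging).

M_A = 263.6 kN·m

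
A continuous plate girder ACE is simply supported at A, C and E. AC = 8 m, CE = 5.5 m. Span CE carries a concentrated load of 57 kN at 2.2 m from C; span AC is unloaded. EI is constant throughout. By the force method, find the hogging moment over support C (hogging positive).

M_C = 24.52 kN·m

Release continuity at C by inserting a hinge; the redundant is the internal moment M_C. The primary structure is two simply-supported spans AC and CE.
Rotations at C on the released spans (each span's end-slope, ×1/EI):
  span CE: point load 57 at a = 2.2: Pab(L + b)/(6LEI) = 110.4/EI
  relative rotation θ_0 = (0 + 110.4)/EI = 110.4/EI
A unit hogging moment at C produces rotation L₁/(3EI) + L₂/(3EI) = 4.5/EI.
Slope continuity at C: θ_0 = M_C·4.5/EI, so M_C = 110.4/4.5 = 24.52 kN·m (hogging).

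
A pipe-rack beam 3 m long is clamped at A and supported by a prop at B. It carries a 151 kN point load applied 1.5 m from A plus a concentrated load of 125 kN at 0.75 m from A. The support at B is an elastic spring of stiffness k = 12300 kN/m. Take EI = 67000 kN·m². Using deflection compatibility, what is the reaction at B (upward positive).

Take the reaction at B as the redundant and release it; the primary structure is a cantilever fixed at A.
Deflection at B on the released cantilever, summing each load's contribution:
  point load 151 at a = 1.5: Pa²(3L − a)/(6EI) = 424.7/EI
  point load 125 at a = 0.75: Pa²(3L − a)/(6EI) = 96.68/EI
  δ_0 = 521.4/EI
Tip deflection under a unit load at B: L³/(3EI) = 9/EI.
With EI = 67000 kN·m²: δ_0 = 0.007782 m and δ_{BB} = 0.000134 m/kN.
Compatibility — the spring shortens by R_B/k under the reaction it provides: δ_0 − R_B·δ_{BB} = R_B/k. With 1/k = 0.000081 m/kN, R_B = δ_0 / (δ_{BB} + 1/k) = 0.007782 / (0.000134 + 0.000081) = 36.09 kN.

R_B = 36.09 kN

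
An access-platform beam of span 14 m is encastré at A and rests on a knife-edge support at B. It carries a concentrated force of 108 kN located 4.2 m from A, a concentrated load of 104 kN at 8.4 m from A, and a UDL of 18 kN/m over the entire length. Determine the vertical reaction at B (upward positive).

Remove the prop at B; the released (primary) structure is a cantilever built in at A.
Deflection at B on the released cantilever, summing each load's contribution:
  point load 108 at a = 4.2: Pa²(3L − a)/(6EI) = 12002/EI
  point load 104 at a = 8.4: Pa²(3L − a)/(6EI) = 41094/EI
  UDL 18: wL⁴/(8EI) = 86436/EI
  δ_0 = 139532/EI
Flexibility coefficient — unit upward force at B: δ_{BB} = L³/(3EI) = 914.7/EI.
Compatibility at B: δ_0 − R_B·δ_{BB} = 0, so R_B = 139532/914.7 = 152.6 kN.

R_B = 152.6 kN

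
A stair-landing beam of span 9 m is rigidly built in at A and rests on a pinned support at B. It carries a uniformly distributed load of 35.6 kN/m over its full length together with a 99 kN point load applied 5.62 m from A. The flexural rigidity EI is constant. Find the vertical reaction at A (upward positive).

R_A = 253.4 kN

Choose R_B as the redundant. The primary structure is the cantilever fixed at A.
Free-end deflection of the primary structure under the applied loading (downward +):
  UDL 35.6: wL⁴/(8EI) = 29196/EI
  point load 99 at a = 5.62: Pa²(3L − a)/(6EI) = 11142/EI
  δ_0 = 40338/EI
Tip deflection under a unit load at B: L³/(3EI) = 243/EI.
The prop prevents deflection at B: R_B = δ_0/δ_{BB} = 40338/243 = 166 kN.
Vertical equilibrium: R_A = ΣP − R_B = 419.4 − 166 = 253.4 kN.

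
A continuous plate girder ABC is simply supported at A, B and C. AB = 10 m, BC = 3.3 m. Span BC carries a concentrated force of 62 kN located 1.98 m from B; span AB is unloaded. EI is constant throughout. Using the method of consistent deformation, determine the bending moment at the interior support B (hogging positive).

Release continuity at B by inserting a hinge; the redundant is the internal moment M_B. The primary structure is two simply-supported spans AB and BC.
End slopes at the hinge B, treating each span as simply supported:
  span BC: point load 62 at a = 1.98: Pab(L + b)/(6LEI) = 37.81/EI
  relative rotation θ_0 = (0 + 37.81)/EI = 37.81/EI
A unit hogging moment at B produces rotation L₁/(3EI) + L₂/(3EI) = 4.433/EI.
Compatibility: M_B·(L₁+L₂)/(3EI) = θ_0, giving M_B = 8.529 kN·m (hogging).

M_B = 8.529 kN·m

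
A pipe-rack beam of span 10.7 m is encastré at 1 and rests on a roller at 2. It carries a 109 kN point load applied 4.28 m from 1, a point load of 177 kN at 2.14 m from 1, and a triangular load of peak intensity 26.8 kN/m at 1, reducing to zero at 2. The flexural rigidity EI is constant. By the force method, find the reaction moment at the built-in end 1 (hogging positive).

Take the reaction at 2 as the redundant and release it; the primary structure is a cantilever fixed at 1.
Downward deflection at the released point 2 due to the loads:
  point load 109 at a = 4.28: Pa²(3L − a)/(6EI) = 9258/EI
  point load 177 at a = 2.14: Pa²(3L − a)/(6EI) = 4048/EI
  triangular load, peak 26.8 at the fixed end: w₀L⁴/(30EI) = 11710/EI
  δ_0 = 25015/EI
Flexibility coefficient — unit upward force at 2: δ_{22} = L³/(3EI) = 408.3/EI.
Compatibility at 2: δ_0 − R_2·δ_{22} = 0, so R_2 = 25015/408.3 = 61.26 kN.
Moment equilibrium about 1: M_1 = Σ(load moments about 1) − R_2·L = 1357 − 61.26×10.7 = 701.2 kN·m.

M_1 = 701.2 kN·m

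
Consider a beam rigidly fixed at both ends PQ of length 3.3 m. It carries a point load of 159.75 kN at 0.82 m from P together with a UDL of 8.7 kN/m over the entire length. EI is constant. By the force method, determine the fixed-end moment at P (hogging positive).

M_P = 81.88 kN·m

Take the two fixed-end moments M_P, M_Q as redundants; the released structure is the simple span PQ.
End rotations of the released simple span under the applied load (×1/EI):
  at P: point load 159.75 at a = 0.82: Pab(L + b)/(6LEI) = 94.84/EI
  at Q: point load 159.75 at a = 0.82: Pab(L + a)/(6LEI) = 67.6/EI
  at P: UDL 8.7: wL³/(24EI) = 13.03/EI
  at Q: UDL 8.7: wL³/(24EI) = 13.03/EI
  θ_P0 = 107.9/EI,  θ_Q0 = 80.63/EI
Flexibility coefficients: a unit moment at one end gives L/(3EI) there and L/(6EI) at the far end, so f₁₁ = f₂₂ = 1.1/EI and f₁₂ = f₂₁ = 0.55/EI.
Compatibility — zero rotation at each built-in end:
  1.1 M_P + 0.55 M_Q = 107.9
  0.55 M_P + 1.1 M_Q = 80.63
Solving the pair gives M_P = 81.88 kN·m and M_Q = 32.36 kN·m (hogging).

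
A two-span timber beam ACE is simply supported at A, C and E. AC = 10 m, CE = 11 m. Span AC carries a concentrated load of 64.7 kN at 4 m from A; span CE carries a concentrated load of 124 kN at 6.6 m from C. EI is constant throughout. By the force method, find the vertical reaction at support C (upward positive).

R_C = 108.3 kN

Release continuity at C by inserting a hinge; the redundant is the internal moment M_C. The primary structure is two simply-supported spans AC and CE.
End slopes at the hinge C, treating each span as simply supported:
  span AC: point load 64.7 at a = 4: Pab(L + a)/(6LEI) = 362.3/EI
  span CE: point load 124 at a = 6.6: Pab(L + b)/(6LEI) = 840.2/EI
  relative rotation θ_0 = (362.3 + 840.2)/EI = 1203/EI
A unit hogging moment at C produces rotation L₁/(3EI) + L₂/(3EI) = 7/EI.
Compatibility: M_C·(L₁+L₂)/(3EI) = θ_0, giving M_C = 171.8 kN·m (hogging).
Span AC, ΣM about A with M_C applied at C: R_C^{AC}·10 = 258.8 + 171.8, so R_C^{AC} = 43.06 kN and R_A = 64.7 − 43.06 = 21.64 kN.
Span CE, ΣM about E: R_C^{CE}·11 = 545.6 + 171.8, so R_C^{CE} = 65.22 kN and R_E = 124 − 65.22 = 58.78 kN.
R_C = 43.06 + 65.22 = 108.3 kN.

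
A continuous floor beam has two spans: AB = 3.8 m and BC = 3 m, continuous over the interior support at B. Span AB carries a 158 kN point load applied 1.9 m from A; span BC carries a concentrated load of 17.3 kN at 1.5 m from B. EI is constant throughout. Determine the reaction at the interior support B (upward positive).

R_B = 127.7 kN

Release continuity at B by inserting a hinge; the redundant is the internal moment M_B. The primary structure is two simply-supported spans AB and BC.
Discontinuity in slope at B on the released structure — sum the simple-span end rotations:
  span AB: point load 158 at a = 1.9: Pab(L + a)/(6LEI) = 142.6/EI
  span BC: point load 17.3 at a = 1.5: Pab(L + b)/(6LEI) = 9.731/EI
  relative rotation θ_0 = (142.6 + 9.731)/EI = 152.3/EI
A unit hogging moment at B produces rotation L₁/(3EI) + L₂/(3EI) = 2.267/EI.
Compatibility: M_B·(L₁+L₂)/(3EI) = θ_0, giving M_B = 67.2 kN·m (hogging).
Span AB, ΣM about A with M_B applied at B: R_B^{AB}·3.8 = 300.2 + 67.2, so R_B^{AB} = 96.68 kN and R_A = 158 − 96.68 = 61.32 kN.
Span BC, ΣM about C: R_B^{BC}·3 = 25.95 + 67.2, so R_B^{BC} = 31.05 kN and R_C = 17.3 − 31.05 = -13.75 kN.
R_B = 96.68 + 31.05 = 127.7 kN.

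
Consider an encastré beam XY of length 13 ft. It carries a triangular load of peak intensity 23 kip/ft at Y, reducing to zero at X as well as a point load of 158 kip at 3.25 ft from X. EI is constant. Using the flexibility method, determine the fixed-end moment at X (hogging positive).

M_X = 418.4 kip·ft

Release both end moments; the primary structure is a simply-supported span XY with redundants M_X and M_Y.
Simple-span end rotations at X and Y under the given loads:
  at X: triangular load, peak 23: 7w₀L³/(360EI) = 982.5/EI
  at Y: triangular load, peak 23: w₀L³/(45EI) = 1123/EI
  at X: point load 158 at a = 3.25: Pab(L + b)/(6LEI) = 1460/EI
  at Y: point load 158 at a = 3.25: Pab(L + a)/(6LEI) = 1043/EI
  θ_X0 = 2443/EI,  θ_Y0 = 2166/EI
Flexibility coefficients: a unit moment at one end gives L/(3EI) there and L/(6EI) at the far end, so f₁₁ = f₂₂ = 4.333/EI and f₁₂ = f₂₁ = 2.167/EI.
Compatibility — zero rotation at each built-in end:
  4.333 M_X + 2.167 M_Y = 2443
  2.167 M_X + 4.333 M_Y = 2166
Solving the pair gives M_X = 418.4 kip·ft and M_Y = 290.6 kip·ft (hogging).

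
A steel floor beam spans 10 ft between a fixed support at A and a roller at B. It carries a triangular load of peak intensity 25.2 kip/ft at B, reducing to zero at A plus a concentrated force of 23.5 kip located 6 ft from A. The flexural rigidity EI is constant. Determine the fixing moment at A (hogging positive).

M_A = 186.5 kip·ft

Release the roller at B. Primary structure: cantilever fixed at A.
Deflection at B on the released cantilever, summing each load's contribution:
  triangular load, peak 25.2 at the free end: 11w₀L⁴/(120EI) = 23100/EI
  point load 23.5 at a = 6: Pa²(3L − a)/(6EI) = 3384/EI
  δ_0 = 26484/EI
Flexibility coefficient — unit upward force at B: δ_{BB} = L³/(3EI) = 333.3/EI.
Compatibility at B: δ_0 − R_B·δ_{BB} = 0, so R_B = 26484/333.3 = 79.45 kip.
Moment equilibrium about A: M_A = Σ(load moments about A) − R_B·L = 981 − 79.45×10 = 186.5 kip·ft.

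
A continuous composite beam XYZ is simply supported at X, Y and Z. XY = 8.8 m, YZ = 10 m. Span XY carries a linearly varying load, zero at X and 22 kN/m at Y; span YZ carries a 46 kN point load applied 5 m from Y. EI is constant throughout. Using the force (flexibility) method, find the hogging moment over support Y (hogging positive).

M_Y = 99.04 kN·m

Insert a hinge at Y; M_Y is the redundant, and each span becomes simply supported.
Discontinuity in slope at Y on the released structure — sum the simple-span end rotations:
  span XY: triangular load, peak 22: w₀L³/(45EI) = 333.2/EI
  span YZ: point load 46 at a = 5: Pab(L + b)/(6LEI) = 287.5/EI
  relative rotation θ_0 = (333.2 + 287.5)/EI = 620.7/EI
A unit hogging moment at Y produces rotation L₁/(3EI) + L₂/(3EI) = 6.267/EI.
Compatibility: M_Y·(L₁+L₂)/(3EI) = θ_0, giving M_Y = 99.04 kN·m (hogging).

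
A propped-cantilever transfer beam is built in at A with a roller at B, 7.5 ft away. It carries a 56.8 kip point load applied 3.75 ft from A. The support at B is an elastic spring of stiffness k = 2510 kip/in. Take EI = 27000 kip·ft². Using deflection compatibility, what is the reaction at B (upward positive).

Remove the prop at B; the released (primary) structure is a cantilever built in at A.
Primary-structure tip deflection at B by superposition:
  point load 56.8 at a = 3.75: Pa²(3L − a)/(6EI) = 2496/EI
Flexibility coefficient — unit upward force at B: δ_{BB} = L³/(3EI) = 140.6/EI.
With EI = 27000 kip·ft²: δ_0 = 0.092448 ft and δ_{BB} = 0.005208 ft/kip.
Compatibility — the spring shortens by R_B/k under the reaction it provides: δ_0 − R_B·δ_{BB} = R_B/k. With 1/k = 1/(2510×12) ft/kip = 0.000033 ft/kip, R_B = δ_0 / (δ_{BB} + 1/k) = 0.092448 / (0.005208 + 0.000033) = 17.64 kip.

R_B = 17.64 kip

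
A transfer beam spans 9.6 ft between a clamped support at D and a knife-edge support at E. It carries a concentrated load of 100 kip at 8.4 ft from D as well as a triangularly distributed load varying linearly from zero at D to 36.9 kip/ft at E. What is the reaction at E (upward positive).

Take the reaction at E as the redundant and release it; the primary structure is a cantilever fixed at D.
Primary-structure tip deflection at E by superposition:
  point load 100 at a = 8.4: Pa²(3L − a)/(6EI) = 23990/EI
  triangular load, peak 36.9 at the free end: 11w₀L⁴/(120EI) = 28729/EI
  δ_0 = 52720/EI
Tip deflection under a unit load at E: L³/(3EI) = 294.9/EI.
Compatibility at E: δ_0 − R_E·δ_{EE} = 0, so R_E = 52720/294.9 = 178.8 kip.

R_E = 178.8 kip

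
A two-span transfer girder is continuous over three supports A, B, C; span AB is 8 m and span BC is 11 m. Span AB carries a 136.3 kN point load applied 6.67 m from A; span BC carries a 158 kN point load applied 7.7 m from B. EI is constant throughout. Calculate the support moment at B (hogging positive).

M_B = 195.7 kN·m

Release continuity at B by inserting a hinge; the redundant is the internal moment M_B. The primary structure is two simply-supported spans AB and BC.
Rotations at B on the released spans (each span's end-slope, ×1/EI):
  span AB: point load 136.3 at a = 6.67: Pab(L + a)/(6LEI) = 369.5/EI
  span BC: point load 158 at a = 7.7: Pab(L + b)/(6LEI) = 869.9/EI
  relative rotation θ_0 = (369.5 + 869.9)/EI = 1239/EI
A unit hogging moment at B produces rotation L₁/(3EI) + L₂/(3EI) = 6.333/EI.
Compatibility: M_B·(L₁+L₂)/(3EI) = θ_0, giving M_B = 195.7 kN·m (hogging).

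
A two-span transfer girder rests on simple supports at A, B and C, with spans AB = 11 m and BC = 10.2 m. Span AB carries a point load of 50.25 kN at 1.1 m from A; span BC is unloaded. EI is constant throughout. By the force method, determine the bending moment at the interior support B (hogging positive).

Insert a hinge at B; M_B is the redundant, and each span becomes simply supported.
Rotations at B on the released spans (each span's end-slope, ×1/EI):
  span AB: point load 50.25 at a = 1.1: Pab(L + a)/(6LEI) = 100.3/EI
  relative rotation θ_0 = (100.3 + 0)/EI = 100.3/EI
A unit hogging moment at B produces rotation L₁/(3EI) + L₂/(3EI) = 7.067/EI.
Slope continuity at B: θ_0 = M_B·7.067/EI, so M_B = 100.3/7.067 = 14.2 kN·m (hogging).

M_B = 14.2 kN·m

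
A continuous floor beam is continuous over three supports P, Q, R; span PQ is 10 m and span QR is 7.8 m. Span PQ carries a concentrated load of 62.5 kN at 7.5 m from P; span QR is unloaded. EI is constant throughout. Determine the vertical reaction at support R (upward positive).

Release continuity at Q by inserting a hinge; the redundant is the internal moment M_Q. The primary structure is two simply-supported spans PQ and QR.
Rotations at Q on the released spans (each span's end-slope, ×1/EI):
  span PQ: point load 62.5 at a = 7.5: Pab(L + a)/(6LEI) = 341.8/EI
  relative rotation θ_0 = (341.8 + 0)/EI = 341.8/EI
A unit hogging moment at Q produces rotation L₁/(3EI) + L₂/(3EI) = 5.933/EI.
Slope continuity at Q: θ_0 = M_Q·5.933/EI, so M_Q = 341.8/5.933 = 57.61 kN·m (hogging).
Span QR, ΣM about R: R_Q^{QR}·7.8 = 0 + 57.61, so R_Q^{QR} = 7.385 kN and R_R = 0 − 7.385 = -7.385 kN.

R_R = -7.385 kN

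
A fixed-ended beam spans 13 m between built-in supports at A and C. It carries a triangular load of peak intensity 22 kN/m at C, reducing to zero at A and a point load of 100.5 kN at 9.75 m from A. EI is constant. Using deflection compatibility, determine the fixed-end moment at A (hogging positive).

Take the two fixed-end moments M_A, M_C as redundants; the released structure is the simple span AC.
On the primary (simply-supported) span, the end slopes from the loading are:
  at A: triangular load, peak 22: 7w₀L³/(360EI) = 939.8/EI
  at C: triangular load, peak 22: w₀L³/(45EI) = 1074/EI
  at A: point load 100.5 at a = 9.75: Pab(L + b)/(6LEI) = 663.5/EI
  at C: point load 100.5 at a = 9.75: Pab(L + a)/(6LEI) = 928.8/EI
  θ_A0 = 1603/EI,  θ_C0 = 2003/EI
Flexibility coefficients: a unit moment at one end gives L/(3EI) there and L/(6EI) at the far end, so f₁₁ = f₂₂ = 4.333/EI and f₁₂ = f₂₁ = 2.167/EI.
Compatibility — zero rotation at each built-in end:
  4.333 M_A + 2.167 M_C = 1603
  2.167 M_A + 4.333 M_C = 2003
Solving the pair gives M_A = 185.2 kN·m and M_C = 369.6 kN·m (hogging).

M_A = 185.2 kN·m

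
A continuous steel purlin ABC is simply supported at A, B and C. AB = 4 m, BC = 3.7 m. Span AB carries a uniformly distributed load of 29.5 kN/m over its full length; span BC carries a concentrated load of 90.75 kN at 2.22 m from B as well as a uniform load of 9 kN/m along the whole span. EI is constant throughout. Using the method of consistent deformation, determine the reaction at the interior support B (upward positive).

R_B = 145.8 kN

Insert a hinge at B; M_B is the redundant, and each span becomes simply supported.
Discontinuity in slope at B on the released structure — sum the simple-span end rotations:
  span AB: UDL 29.5: wL³/(24EI) = 78.67/EI
  span BC: point load 90.75 at a = 2.22: Pab(L + b)/(6LEI) = 69.57/EI
  span BC: UDL 9: wL³/(24EI) = 18.99/EI
  relative rotation θ_0 = (78.67 + 88.57)/EI = 167.2/EI
A unit hogging moment at B produces rotation L₁/(3EI) + L₂/(3EI) = 2.567/EI.
Compatibility: M_B·(L₁+L₂)/(3EI) = θ_0, giving M_B = 65.16 kN·m (hogging).
Span AB, ΣM about A with M_B applied at B: R_B^{AB}·4 = 236 + 65.16, so R_B^{AB} = 75.29 kN and R_A = 118 − 75.29 = 42.71 kN.
Span BC, ΣM about C: R_B^{BC}·3.7 = 195.9 + 65.16, so R_B^{BC} = 70.56 kN and R_C = 124 − 70.56 = 53.49 kN.
R_B = 75.29 + 70.56 = 145.8 kN.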